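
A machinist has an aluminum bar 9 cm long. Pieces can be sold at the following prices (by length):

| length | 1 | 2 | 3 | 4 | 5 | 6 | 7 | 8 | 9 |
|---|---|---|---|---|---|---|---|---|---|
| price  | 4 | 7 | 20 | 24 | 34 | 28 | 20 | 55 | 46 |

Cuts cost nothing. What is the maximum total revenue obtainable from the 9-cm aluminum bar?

Let R[k] be the best obtainable value from length k. For each k, try every first piece i and keep the best of price[i] + R[k−i].
R[1] = 4
R[2] = 8  (first piece 1, then R[1]=4)
R[3] = 20
R[4] = 24  (first piece 1, then R[3]=20)
R[5] = 34
R[6] = 40  (first piece 3, then R[3]=20)
R[7] = 44  (first piece 1, then R[6]=40)
R[8] = 55
R[9] = 60  (first piece 3, then R[6]=40)
One optimal cutting: 3 + 3 + 3 → $20 + $20 + $20 = $60.

60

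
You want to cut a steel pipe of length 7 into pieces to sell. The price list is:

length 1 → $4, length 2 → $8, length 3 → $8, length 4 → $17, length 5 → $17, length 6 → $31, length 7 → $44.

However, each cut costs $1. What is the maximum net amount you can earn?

Build v[k] bottom-up: v[k] = max over allowed piece i of (p[i] + v[k−i]) − 1 per cut.
v[1] = 4
v[2] = 8
v[3] = 11  (first piece 1, then v[2]=8)
v[4] = 17
v[5] = 20  (first piece 1, then v[4]=17)
v[6] = 31
v[7] = 44
Best is to make no cuts and sell whole for $44.

44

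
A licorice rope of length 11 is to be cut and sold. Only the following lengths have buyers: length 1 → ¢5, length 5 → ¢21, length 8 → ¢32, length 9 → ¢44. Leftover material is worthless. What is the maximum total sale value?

Let r[k] be the best obtainable value from length k. For each k, try every first piece i and keep the best of price[i] + r[k−i].
r[1] = 5
r[2] = 10  (first piece 1, then r[1]=5)
r[3] = 15  (first piece 1, then r[2]=10)
r[4] = 20  (first piece 1, then r[3]=15)
r[5] = max(5+20, 21+0) = 25
r[6] = max(5+25, 21+5) = 30
r[7] = max(5+30, 21+10) = 35
r[8] = max(5+35, 21+15, 32+0) = 40
r[9] = max(5+40, 21+20, 32+5, 44+0) = 45
r[10] = max(5+45, 21+25, 32+10, 44+5) = 50
r[11] = max(5+50, 21+30, 32+15, 44+10) = 55
One optimal cutting: 1 + 1 + 1 + 1 + 1 + 1 + 1 + 1 + 1 + 1 + 1 → ¢55.

55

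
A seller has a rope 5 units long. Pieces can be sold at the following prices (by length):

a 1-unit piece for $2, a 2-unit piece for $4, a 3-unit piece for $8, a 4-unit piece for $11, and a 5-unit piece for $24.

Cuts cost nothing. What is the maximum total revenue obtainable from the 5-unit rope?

Let R[k] be the best obtainable value from length k. For each k, try every first piece i and keep the best of price[i] + R[k−i].
R[1] = 2
R[2] = max(2+2, 4+0) = 4
R[3] = max(2+4, 4+2, 8+0) = 8
R[4] = max(2+8, 4+4, 8+2, 11+0) = 11
R[5] = max(2+11, 4+8, 8+4, 11+2, 24+0) = 24
Best is to sell the whole 5-unit piece uncut for $24.

24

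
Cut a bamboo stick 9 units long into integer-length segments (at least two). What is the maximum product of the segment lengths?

27

Fill f[k] for k=2..9: at each k try every first piece i and multiply by the better of (k−i) uncut or f[k−i].
Small cases: f[2]=1, f[3]=2, f[4]=4.
f[5] = max(1*4, 2*3, 3*2, 4*1) = 6
f[6] = max(1*6, 2*4, 3*3, 4*2, 5*1) = 9
f[7] = max(1*9, 2*6, 3*4, 4*3, 5*2, 6*1) = 12
f[8] = max(1*12, 2*9, 3*6, …, 6*2, 7*1) = 18
f[9] = max(1*18, 2*12, 3*9, …, 7*2, 8*1) = 27
One optimal split: 3 + 3 + 3; product 3*3*3 = 27.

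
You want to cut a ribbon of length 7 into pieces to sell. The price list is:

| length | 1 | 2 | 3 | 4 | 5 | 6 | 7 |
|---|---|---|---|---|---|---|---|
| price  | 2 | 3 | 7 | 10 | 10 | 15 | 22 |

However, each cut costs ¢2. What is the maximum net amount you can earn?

22

Consider every possible first cut. r[k] is the best of p[i]+r[k−i] over all sellable i≤k, charging 2 whenever i<k.
r[1] = 2
r[2] = max(2+2-2, 3+0) = 3
r[3] = max(2+3-2, 3+2-2, 7+0) = 7
r[4] = max(2+7-2, 3+3-2, 7+2-2, 10+0) = 10
r[5] = max(2+10-2, 3+7-2, 7+3-2, 10+2-2, 10+0) = 10
r[6] = max(2+10-2, 3+10-2, 7+7-2, 10+3-2, 10+2-2, 15+0) = 15
r[7] = max(2+15-2, 3+10-2, 7+10-2, …, 15+2-2, 22+0) = 22
Best is to make no cuts and sell whole for ¢22.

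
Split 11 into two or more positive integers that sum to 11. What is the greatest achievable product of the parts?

54

Fill P[k] for k=2..11: at each k try every first piece i and multiply by the better of (k−i) uncut or P[k−i].
P[2] = 1·max(1,0) = 1·1 = 1
P[3] = max(1·2, 2·1) = 2
P[4] = max(1·3, 2·2, 3·1) = 4
P[5] = max(1·4, 2·3, 3·2, 4·1) = 6
P[6] = max(1·6, 2·4, 3·3, 4·2, 5·1) = 9
P[7] = max(1·9, 2·6, 3·4, 4·3, 5·2, 6·1) = 12
P[8] = max(1·12, 2·9, 3·6, …, 6·2, 7·1) = 18
P[9] = max(1·18, 2·12, 3·9, …, 7·2, 8·1) = 27
P[10] = max(1·27, 2·18, 3·12, …, 8·2, 9·1) = 36
P[11] = max(1·36, 2·27, 3·18, …, 9·2, 10·1) = 54
One optimal split: 3 + 3 + 3 + 2; product 3·3·3·2 = 54.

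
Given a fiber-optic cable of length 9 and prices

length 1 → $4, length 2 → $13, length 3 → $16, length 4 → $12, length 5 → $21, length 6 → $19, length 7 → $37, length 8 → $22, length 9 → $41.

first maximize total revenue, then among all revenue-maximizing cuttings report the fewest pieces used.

5

Consider every possible first cut. r[k] is the best of p[i]+r[k−i] over all sellable i≤k.
r[1] = 4
r[2] = max(4+4, 13+0) = 13
r[3] = max(4+13, 13+4, 16+0) = 17
r[4] = max(4+17, 13+13, 16+4, 12+0) = 26
r[5] = max(4+26, 13+17, 16+13, 12+4, 21+0) = 30
r[6] = max(4+30, 13+26, 16+17, 12+13, 21+4, 19+0) = 39
r[7] = max(4+39, 13+30, 16+26, …, 19+4, 37+0) = 43
r[8] = max(4+43, 13+39, 16+30, …, 37+4, 22+0) = 52
r[9] = max(4+52, 13+43, 16+39, …, 22+4, 41+0) = 56
Maximum revenue is $56.
Now minimize piece count subject to staying optimal: for each k, pieces[k] = 1 + min over i with p[i]+r[k−i]=r[k] of pieces[k−i].
pieces[6] = 3
pieces[7] = 4
pieces[8] = 4
pieces[9] = 5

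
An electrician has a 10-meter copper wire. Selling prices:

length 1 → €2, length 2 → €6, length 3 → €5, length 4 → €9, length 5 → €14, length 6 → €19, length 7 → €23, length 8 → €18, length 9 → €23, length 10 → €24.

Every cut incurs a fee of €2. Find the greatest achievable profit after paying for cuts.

27

Consider every possible first cut. r[k] is the best of p[i]+r[k−i] over all sellable i≤k, charging 2 whenever i<k.
r[1] = 2
r[2] = 6
r[3] = 6  (first piece 1, then r[2]=6)
r[4] = 10  (first piece 2, then r[2]=6)
r[5] = 14
r[6] = 19
r[7] = 23
r[8] = 23  (first piece 1, then r[7]=23)
r[9] = 27  (first piece 2, then r[7]=23)
r[10] = 27  (first piece 1, then r[9]=27)
One optimal plan: pieces 7 + 2 + 1 (2 cuts) → €31 − €4 = €27.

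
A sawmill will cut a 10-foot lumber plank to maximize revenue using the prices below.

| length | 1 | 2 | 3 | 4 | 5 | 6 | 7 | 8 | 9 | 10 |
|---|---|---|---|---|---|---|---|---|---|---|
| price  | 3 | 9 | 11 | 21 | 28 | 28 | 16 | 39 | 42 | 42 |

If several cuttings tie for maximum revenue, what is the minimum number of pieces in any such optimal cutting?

Build r[k] bottom-up: r[k] = max over allowed piece i of (p[i] + r[k−i]).
r[1] = 3
r[2] = max(3+3, 9+0) = 9
r[3] = max(3+9, 9+3, 11+0) = 12
r[4] = max(3+12, 9+9, 11+3, 21+0) = 21
r[5] = max(3+21, 9+12, 11+9, 21+3, 28+0) = 28
r[6] = max(3+28, 9+21, 11+12, 21+9, 28+3, 28+0) = 31
r[7] = max(3+31, 9+28, 11+21, …, 28+3, 16+0) = 37
r[8] = max(3+37, 9+31, 11+28, …, 16+3, 39+0) = 42
r[9] = max(3+42, 9+37, 11+31, …, 39+3, 42+0) = 49
r[10] = max(3+49, 9+42, 11+37, …, 42+3, 42+0) = 56
Maximum revenue is $56.
Now minimize piece count subject to staying optimal: for each k, pieces[k] = 1 + min over i with p[i]+r[k−i]=r[k] of pieces[k−i].
pieces[7] = 2
pieces[8] = 2
pieces[9] = 2
pieces[10] = 2

2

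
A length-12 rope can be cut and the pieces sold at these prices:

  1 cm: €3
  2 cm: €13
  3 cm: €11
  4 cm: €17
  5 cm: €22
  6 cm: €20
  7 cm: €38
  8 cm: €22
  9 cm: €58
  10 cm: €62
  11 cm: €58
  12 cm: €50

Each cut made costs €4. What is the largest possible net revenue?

Build r[k] bottom-up: r[k] = max over allowed piece i of (p[i] + r[k−i]) − 4 per cut.
r[1] = 3
r[2] = 13
r[3] = 12  (first piece 1, then r[2]=13)
r[4] = 22  (first piece 2, then r[2]=13)
r[5] = 22
r[6] = 31  (first piece 2, then r[4]=22)
r[7] = 38
r[8] = 40  (first piece 2, then r[6]=31)
r[9] = 58
r[10] = 62
r[11] = 67  (first piece 2, then r[9]=58)
r[12] = 71  (first piece 2, then r[10]=62)
One optimal plan: pieces 10 + 2 (1 cut) → €75 − €4 = €71.

71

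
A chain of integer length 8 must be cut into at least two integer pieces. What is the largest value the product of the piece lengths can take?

Fill f[k] for k=2..8: at each k try every first piece i and multiply by the better of (k−i) uncut or f[k−i].
f[2] = 1·max(1,0) = 1·1 = 1
f[3] = max(1·2, 2·1) = 2
f[4] = max(1·3, 2·2, 3·1) = 4
f[5] = max(1·4, 2·3, 3·2, 4·1) = 6
f[6] = max(1·6, 2·4, 3·3, 4·2, 5·1) = 9
f[7] = max(1·9, 2·6, 3·4, 4·3, 5·2, 6·1) = 12
f[8] = max(1·12, 2·9, 3·6, …, 6·2, 7·1) = 18
One optimal split: 3 + 3 + 2; product 3·3·2 = 18.

18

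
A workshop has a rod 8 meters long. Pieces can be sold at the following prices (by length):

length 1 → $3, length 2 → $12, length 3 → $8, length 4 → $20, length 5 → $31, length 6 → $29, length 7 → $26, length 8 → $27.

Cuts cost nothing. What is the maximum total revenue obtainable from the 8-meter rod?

48

Build r[k] bottom-up: r[k] = max over allowed piece i of (p[i] + r[k−i]).
r[1] = 3
r[2] = 12
r[3] = 15  (first piece 1, then r[2]=12)
r[4] = 24  (first piece 2, then r[2]=12)
r[5] = 31
r[6] = 36  (first piece 2, then r[4]=24)
r[7] = 43  (first piece 2, then r[5]=31)
r[8] = 48  (first piece 2, then r[6]=36)
One optimal cutting: 2 + 2 + 2 + 2 → $12 + $12 + $12 + $12 = $48.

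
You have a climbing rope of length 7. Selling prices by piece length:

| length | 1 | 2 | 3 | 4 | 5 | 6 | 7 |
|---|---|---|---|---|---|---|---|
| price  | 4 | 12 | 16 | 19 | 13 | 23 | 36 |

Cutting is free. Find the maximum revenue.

40

Let v[k] be the best obtainable value from length k. For each k, try every first piece i and keep the best of price[i] + v[k−i].
v[1] = 4
v[2] = 12
v[3] = 16  (first piece 1, then v[2]=12)
v[4] = 24  (first piece 2, then v[2]=12)
v[5] = 28  (first piece 1, then v[4]=24)
v[6] = 36  (first piece 2, then v[4]=24)
v[7] = 40  (first piece 1, then v[6]=36)
One optimal cutting: 2 + 2 + 2 + 1 → €12 + €12 + €12 + €4 = €40.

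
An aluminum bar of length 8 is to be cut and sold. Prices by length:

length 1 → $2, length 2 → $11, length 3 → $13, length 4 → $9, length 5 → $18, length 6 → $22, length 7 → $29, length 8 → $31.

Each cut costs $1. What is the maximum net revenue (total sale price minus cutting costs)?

41

Consider every possible first cut. r[k] is the best of p[i]+r[k−i] over all sellable i≤k, charging 1 whenever i<k.
r[1] = 2
r[2] = max(2+2-1, 11+0) = 11
r[3] = max(2+11-1, 11+2-1, 13+0) = 13
r[4] = max(2+13-1, 11+11-1, 13+2-1, 9+0) = 21
r[5] = max(2+21-1, 11+13-1, 13+11-1, 9+2-1, 18+0) = 23
r[6] = max(2+23-1, 11+21-1, 13+13-1, 9+11-1, 18+2-1, 22+0) = 31
r[7] = max(2+31-1, 11+23-1, 13+21-1, …, 22+2-1, 29+0) = 33
r[8] = max(2+33-1, 11+31-1, 13+23-1, …, 29+2-1, 31+0) = 41
One optimal plan: pieces 2 + 2 + 2 + 2 (3 cuts) → $44 − $3 = $41.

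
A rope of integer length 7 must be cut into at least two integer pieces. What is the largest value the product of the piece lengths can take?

12

Let P[k] be the best product for length k (with at least one cut). For each first piece i, the rest contributes max(k−i, P[k−i]).
P[2] = 1*max(1,0) = 1*1 = 1
P[3] = 1*max(2,1) = 1*2 = 2
P[4] = 2*max(2,1) = 2*2 = 4
P[5] = 2*max(3,2) = 2*3 = 6
P[6] = 3*max(3,2) = 3*3 = 9
P[7] = 2*max(5,6) = 2*6 = 12
One optimal split: 3 + 2 + 2; product 3*2*2 = 12.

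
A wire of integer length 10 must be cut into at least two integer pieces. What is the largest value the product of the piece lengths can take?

Let f[k] be the best product for length k (with at least one cut). For each first piece i, the rest contributes max(k−i, f[k−i]).
f[2] = 1·max(1,0) = 1·1 = 1
f[3] = max(1·2, 2·1) = 2
f[4] = max(1·3, 2·2, 3·1) = 4
f[5] = max(1·4, 2·3, 3·2, 4·1) = 6
f[6] = max(1·6, 2·4, 3·3, 4·2, 5·1) = 9
f[7] = max(1·9, 2·6, 3·4, 4·3, 5·2, 6·1) = 12
f[8] = max(1·12, 2·9, 3·6, …, 6·2, 7·1) = 18
f[9] = max(1·18, 2·12, 3·9, …, 7·2, 8·1) = 27
f[10] = max(1·27, 2·18, 3·12, …, 8·2, 9·1) = 36
One optimal split: 3 + 3 + 2 + 2; product 3·3·2·2 = 36.

36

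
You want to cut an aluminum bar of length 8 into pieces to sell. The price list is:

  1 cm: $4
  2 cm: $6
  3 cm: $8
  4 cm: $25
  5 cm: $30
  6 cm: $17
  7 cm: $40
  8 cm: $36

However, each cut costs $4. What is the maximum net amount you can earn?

46

Let net[k] be the best obtainable value from length k. For each k, try every first piece i and keep the best of price[i] + net[k−i] minus the 4 cut fee when i<k.
net[1] = 4
net[2] = 6
net[3] = 8
net[4] = 25
net[5] = 30
net[6] = 30  (first piece 1, then net[5]=30)
net[7] = 40
net[8] = 46  (first piece 4, then net[4]=25)
One optimal plan: pieces 4 + 4 (1 cut) → $50 − $4 = $46.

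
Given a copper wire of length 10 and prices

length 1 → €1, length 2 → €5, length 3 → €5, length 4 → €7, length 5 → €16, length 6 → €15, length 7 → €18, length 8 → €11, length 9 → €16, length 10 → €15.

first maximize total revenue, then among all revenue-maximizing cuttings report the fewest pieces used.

2

Build r[k] bottom-up: r[k] = max over allowed piece i of (p[i] + r[k−i]).
r[1] = 1
r[2] = max(1+1, 5+0) = 5
r[3] = max(1+5, 5+1, 5+0) = 6
r[4] = max(1+6, 5+5, 5+1, 7+0) = 10
r[5] = max(1+10, 5+6, 5+5, 7+1, 16+0) = 16
r[6] = max(1+16, 5+10, 5+6, 7+5, 16+1, 15+0) = 17
r[7] = max(1+17, 5+16, 5+10, …, 15+1, 18+0) = 21
r[8] = max(1+21, 5+17, 5+16, …, 18+1, 11+0) = 22
r[9] = max(1+22, 5+21, 5+17, …, 11+1, 16+0) = 26
r[10] = max(1+26, 5+22, 5+21, …, 16+1, 15+0) = 32
Maximum revenue is €32.
Now minimize piece count subject to staying optimal: for each k, pieces[k] = 1 + min over i with p[i]+r[k−i]=r[k] of pieces[k−i].
pieces[7] = 2
pieces[8] = 3
pieces[9] = 3
pieces[10] = 2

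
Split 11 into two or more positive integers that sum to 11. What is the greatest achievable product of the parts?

Let P[k] be the best product for length k (with at least one cut). For each first piece i, the rest contributes max(k−i, P[k−i]).
P[2] = 1×max(1,0) = 1×1 = 1
P[3] = max(1×2, 2×1) = 2
P[4] = max(1×3, 2×2, 3×1) = 4
P[5] = max(1×4, 2×3, 3×2, 4×1) = 6
P[6] = max(1×6, 2×4, 3×3, 4×2, 5×1) = 9
P[7] = max(1×9, 2×6, 3×4, 4×3, 5×2, 6×1) = 12
P[8] = max(1×12, 2×9, 3×6, …, 6×2, 7×1) = 18
P[9] = max(1×18, 2×12, 3×9, …, 7×2, 8×1) = 27
P[10] = max(1×27, 2×18, 3×12, …, 8×2, 9×1) = 36
P[11] = max(1×36, 2×27, 3×18, …, 9×2, 10×1) = 54
One optimal split: 3 + 3 + 3 + 2; product 3×3×3×2 = 54.

54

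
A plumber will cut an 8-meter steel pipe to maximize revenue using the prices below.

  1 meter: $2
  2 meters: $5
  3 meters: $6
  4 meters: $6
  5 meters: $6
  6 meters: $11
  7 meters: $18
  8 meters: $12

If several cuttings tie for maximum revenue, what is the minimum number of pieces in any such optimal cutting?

Let r[k] be the best obtainable value from length k. For each k, try every first piece i and keep the best of price[i] + r[k−i].
r[1] = 2
r[2] = max(2+2, 5+0) = 5
r[3] = max(2+5, 5+2, 6+0) = 7
r[4] = max(2+7, 5+5, 6+2, 6+0) = 10
r[5] = max(2+10, 5+7, 6+5, 6+2, 6+0) = 12
r[6] = max(2+12, 5+10, 6+7, 6+5, 6+2, 11+0) = 15
r[7] = max(2+15, 5+12, 6+10, …, 11+2, 18+0) = 18
r[8] = max(2+18, 5+15, 6+12, …, 18+2, 12+0) = 20
Maximum revenue is $20.
Now minimize piece count subject to staying optimal: for each k, pieces[k] = 1 + min over i with p[i]+r[k−i]=r[k] of pieces[k−i].
pieces[5] = 3
pieces[6] = 3
pieces[7] = 1
pieces[8] = 2

2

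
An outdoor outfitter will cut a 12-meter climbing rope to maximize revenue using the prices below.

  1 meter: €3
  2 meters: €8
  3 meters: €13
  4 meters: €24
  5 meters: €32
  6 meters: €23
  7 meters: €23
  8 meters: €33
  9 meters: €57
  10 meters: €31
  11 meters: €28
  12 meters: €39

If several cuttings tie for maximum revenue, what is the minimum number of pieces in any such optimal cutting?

Consider every possible first cut. r[k] is the best of p[i]+r[k−i] over all sellable i≤k.
r[1] = 3
r[2] = max(3+3, 8+0) = 8
r[3] = max(3+8, 8+3, 13+0) = 13
r[4] = max(3+13, 8+8, 13+3, 24+0) = 24
r[5] = max(3+24, 8+13, 13+8, 24+3, 32+0) = 32
r[6] = max(3+32, 8+24, 13+13, 24+8, 32+3, 23+0) = 35
r[7] = max(3+35, 8+32, 13+24, …, 23+3, 23+0) = 40
r[8] = max(3+40, 8+35, 13+32, …, 23+3, 33+0) = 48
r[9] = max(3+48, 8+40, 13+35, …, 33+3, 57+0) = 57
r[10] = max(3+57, 8+48, 13+40, …, 57+3, 31+0) = 64
r[11] = max(3+64, 8+57, 13+48, …, 31+3, 28+0) = 67
r[12] = max(3+67, 8+64, 13+57, …, 28+3, 39+0) = 72
Maximum revenue is €72.
Now minimize piece count subject to staying optimal: for each k, pieces[k] = 1 + min over i with p[i]+r[k−i]=r[k] of pieces[k−i].
pieces[9] = 1
pieces[10] = 2
pieces[11] = 3
pieces[12] = 3

3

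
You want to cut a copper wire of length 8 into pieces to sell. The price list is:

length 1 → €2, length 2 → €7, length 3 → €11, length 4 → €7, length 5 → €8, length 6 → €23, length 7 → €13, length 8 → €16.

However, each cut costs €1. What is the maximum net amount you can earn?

29

Consider every possible first cut. net[k] is the best of p[i]+net[k−i] over all sellable i≤k, charging 1 whenever i<k.
net[1] = 2
net[2] = max(2+2-1, 7+0) = 7
net[3] = max(2+7-1, 7+2-1, 11+0) = 11
net[4] = max(2+11-1, 7+7-1, 11+2-1, 7+0) = 13
net[5] = max(2+13-1, 7+11-1, 11+7-1, 7+2-1, 8+0) = 17
net[6] = max(2+17-1, 7+13-1, 11+11-1, 7+7-1, 8+2-1, 23+0) = 23
net[7] = max(2+23-1, 7+17-1, 11+13-1, …, 23+2-1, 13+0) = 24
net[8] = max(2+24-1, 7+23-1, 11+17-1, …, 13+2-1, 16+0) = 29
One optimal plan: pieces 6 + 2 (1 cut) → €30 − €1 = €29.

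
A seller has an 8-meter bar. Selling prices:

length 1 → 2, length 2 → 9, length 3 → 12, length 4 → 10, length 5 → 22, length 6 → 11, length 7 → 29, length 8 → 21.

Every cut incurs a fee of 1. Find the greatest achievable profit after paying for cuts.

33

Consider every possible first cut. net[k] is the best of p[i]+net[k−i] over all sellable i≤k, charging 1 whenever i<k.
net[1] = 2
net[2] = max(2+2-1, 9+0) = 9
net[3] = max(2+9-1, 9+2-1, 12+0) = 12
net[4] = max(2+12-1, 9+9-1, 12+2-1, 10+0) = 17
net[5] = max(2+17-1, 9+12-1, 12+9-1, 10+2-1, 22+0) = 22
net[6] = max(2+22-1, 9+17-1, 12+12-1, 10+9-1, 22+2-1, 11+0) = 25
net[7] = max(2+25-1, 9+22-1, 12+17-1, …, 11+2-1, 29+0) = 30
net[8] = max(2+30-1, 9+25-1, 12+22-1, …, 29+2-1, 21+0) = 33
One optimal plan: pieces 2 + 2 + 2 + 2 (3 cuts) → 36 − 3 = 33.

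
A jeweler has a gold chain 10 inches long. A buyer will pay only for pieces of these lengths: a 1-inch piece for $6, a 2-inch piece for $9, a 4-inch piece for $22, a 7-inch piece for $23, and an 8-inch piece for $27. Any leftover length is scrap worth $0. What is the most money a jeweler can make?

60

Build r[k] bottom-up: r[k] = max over allowed piece i of (p[i] + r[k−i]).
r[1] = 6
r[2] = max(6+6, 9+0) = 12
r[3] = max(6+12, 9+6) = 18
r[4] = max(6+18, 9+12, 22+0) = 24
r[5] = max(6+24, 9+18, 22+6) = 30
r[6] = max(6+30, 9+24, 22+12) = 36
r[7] = max(6+36, 9+30, 22+18, 23+0) = 42
r[8] = max(6+42, 9+36, 22+24, 23+6, 27+0) = 48
r[9] = max(6+48, 9+42, 22+30, 23+12, 27+6) = 54
r[10] = max(6+54, 9+48, 22+36, 23+18, 27+12) = 60
One optimal cutting: 1 + 1 + 1 + 1 + 1 + 1 + 1 + 1 + 1 + 1 → $60.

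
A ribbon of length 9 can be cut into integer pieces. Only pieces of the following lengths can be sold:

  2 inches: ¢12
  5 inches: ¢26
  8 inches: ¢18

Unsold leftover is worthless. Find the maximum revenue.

Consider every possible first cut. r[k] is the best of p[i]+r[k−i] over all sellable i≤k.
r[1] = 0
r[2] = 12
r[3] = 12
r[4] = 24  (first piece 2, then r[2]=12)
r[5] = max(12+12, 26+0) = 26
r[6] = max(12+24, 26+0) = 36
r[7] = max(12+26, 26+12) = 38
r[8] = max(12+36, 26+12, 18+0) = 48
r[9] = max(12+38, 26+24, 18+0) = 50
One optimal cutting: 5 + 2 + 2 → ¢50.

50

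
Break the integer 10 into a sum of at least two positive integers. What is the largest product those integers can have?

36

Define prod[k] = max over 1≤i<k of i · max(k−i, prod[k−i]); the inner max lets the remainder stay uncut if that's better.
prod[2] = 1·max(1,0) = 1·1 = 1
prod[3] = 1·max(2,1) = 1·2 = 2
prod[4] = 2·max(2,1) = 2·2 = 4
prod[5] = 2·max(3,2) = 2·3 = 6
prod[6] = 3·max(3,2) = 3·3 = 9
prod[7] = 2·max(5,6) = 2·6 = 12
prod[8] = 2·max(6,9) = 2·9 = 18
prod[9] = 3·max(6,9) = 3·9 = 27
prod[10] = 2·max(8,18) = 2·18 = 36
One optimal split: 3 + 3 + 2 + 2; product 3·3·2·2 = 36.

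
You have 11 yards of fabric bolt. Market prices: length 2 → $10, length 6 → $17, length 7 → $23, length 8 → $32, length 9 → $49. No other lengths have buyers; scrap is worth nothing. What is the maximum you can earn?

Consider every possible first cut. r[k] is the best of p[i]+r[k−i] over all sellable i≤k.
r[1] = 0
r[2] = 10
r[3] = 10
r[4] = 20  (first piece 2, then r[2]=10)
r[5] = 20
r[6] = 30  (first piece 2, then r[4]=20)
r[7] = 30
r[8] = 40  (first piece 2, then r[6]=30)
r[9] = 49
r[10] = 50  (first piece 2, then r[8]=40)
r[11] = 59  (first piece 2, then r[9]=49)
One optimal cutting: 9 + 2 → $59.

59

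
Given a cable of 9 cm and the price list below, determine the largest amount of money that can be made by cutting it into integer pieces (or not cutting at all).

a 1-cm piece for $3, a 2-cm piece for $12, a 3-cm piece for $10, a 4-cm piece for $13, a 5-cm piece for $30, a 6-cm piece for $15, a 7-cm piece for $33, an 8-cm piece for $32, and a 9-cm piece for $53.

54

Consider every possible first cut. r[k] is the best of p[i]+r[k−i] over all sellable i≤k.
r[1] = 3
r[2] = max(3+3, 12+0) = 12
r[3] = max(3+12, 12+3, 10+0) = 15
r[4] = max(3+15, 12+12, 10+3, 13+0) = 24
r[5] = max(3+24, 12+15, 10+12, 13+3, 30+0) = 30
r[6] = max(3+30, 12+24, 10+15, 13+12, 30+3, 15+0) = 36
r[7] = max(3+36, 12+30, 10+24, …, 15+3, 33+0) = 42
r[8] = max(3+42, 12+36, 10+30, …, 33+3, 32+0) = 48
r[9] = max(3+48, 12+42, 10+36, …, 32+3, 53+0) = 54
One optimal cutting: 5 + 2 + 2 → $30 + $12 + $12 = $54.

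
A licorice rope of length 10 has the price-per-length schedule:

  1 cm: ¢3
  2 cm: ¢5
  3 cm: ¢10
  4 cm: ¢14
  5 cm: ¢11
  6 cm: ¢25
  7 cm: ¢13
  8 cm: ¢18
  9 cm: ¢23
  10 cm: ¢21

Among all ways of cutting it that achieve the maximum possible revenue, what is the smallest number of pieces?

Let r[k] be the best obtainable value from length k. For each k, try every first piece i and keep the best of price[i] + r[k−i].
r[1] = 3
r[2] = max(3+3, 5+0) = 6
r[3] = max(3+6, 5+3, 10+0) = 10
r[4] = max(3+10, 5+6, 10+3, 14+0) = 14
r[5] = max(3+14, 5+10, 10+6, 14+3, 11+0) = 17
r[6] = max(3+17, 5+14, 10+10, 14+6, 11+3, 25+0) = 25
r[7] = max(3+25, 5+17, 10+14, …, 25+3, 13+0) = 28
r[8] = max(3+28, 5+25, 10+17, …, 13+3, 18+0) = 31
r[9] = max(3+31, 5+28, 10+25, …, 18+3, 23+0) = 35
r[10] = max(3+35, 5+31, 10+28, …, 23+3, 21+0) = 39
Maximum revenue is ¢39.
Now minimize piece count subject to staying optimal: for each k, pieces[k] = 1 + min over i with p[i]+r[k−i]=r[k] of pieces[k−i].
pieces[7] = 2
pieces[8] = 3
pieces[9] = 2
pieces[10] = 2

2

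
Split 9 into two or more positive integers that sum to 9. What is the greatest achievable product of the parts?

27

Fill g[k] for k=2..9: at each k try every first piece i and multiply by the better of (k−i) uncut or g[k−i].
g[2] = 1×max(1,0) = 1×1 = 1
g[3] = 1×max(2,1) = 1×2 = 2
g[4] = 2×max(2,1) = 2×2 = 4
g[5] = 2×max(3,2) = 2×3 = 6
g[6] = 3×max(3,2) = 3×3 = 9
g[7] = 2×max(5,6) = 2×6 = 12
g[8] = 2×max(6,9) = 2×9 = 18
g[9] = 3×max(6,9) = 3×9 = 27
One optimal split: 3 + 3 + 3; product 3×3×3 = 27.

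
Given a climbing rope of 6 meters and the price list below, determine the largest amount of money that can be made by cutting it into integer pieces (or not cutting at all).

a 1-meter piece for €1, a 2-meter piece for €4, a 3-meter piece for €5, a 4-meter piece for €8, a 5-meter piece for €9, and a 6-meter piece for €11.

Let best[k] be the best obtainable value from length k. For each k, try every first piece i and keep the best of price[i] + best[k−i].
best[1] = 1
best[2] = max(1+1, 4+0) = 4
best[3] = max(1+4, 4+1, 5+0) = 5
best[4] = max(1+5, 4+4, 5+1, 8+0) = 8
best[5] = max(1+8, 4+5, 5+4, 8+1, 9+0) = 9
best[6] = max(1+9, 4+8, 5+5, 8+4, 9+1, 11+0) = 12
One optimal cutting: 2 + 2 + 2 → €4 + €4 + €4 = €12.

12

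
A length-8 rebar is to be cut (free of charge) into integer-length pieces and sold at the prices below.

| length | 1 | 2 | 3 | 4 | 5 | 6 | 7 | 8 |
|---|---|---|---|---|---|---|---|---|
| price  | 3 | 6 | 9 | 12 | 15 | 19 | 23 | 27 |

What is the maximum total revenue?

Consider every possible first cut. best[k] is the best of p[i]+best[k−i] over all sellable i≤k.
best[1] = 3
best[2] = 6  (first piece 1, then best[1]=3)
best[3] = 9  (first piece 1, then best[2]=6)
best[4] = 12  (first piece 1, then best[3]=9)
best[5] = 15  (first piece 1, then best[4]=12)
best[6] = 19
best[7] = 23
best[8] = 27
Best is to sell the whole 8-meter piece uncut for ₹27.

27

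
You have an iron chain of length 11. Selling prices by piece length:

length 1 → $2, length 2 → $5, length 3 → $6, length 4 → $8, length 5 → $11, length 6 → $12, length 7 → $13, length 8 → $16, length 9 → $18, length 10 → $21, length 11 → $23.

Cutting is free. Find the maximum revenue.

Let v[k] be the best obtainable value from length k. For each k, try every first piece i and keep the best of price[i] + v[k−i].
v[1] = 2
v[2] = 5
v[3] = 7  (first piece 1, then v[2]=5)
v[4] = 10  (first piece 2, then v[2]=5)
v[5] = 12  (first piece 1, then v[4]=10)
v[6] = 15  (first piece 2, then v[4]=10)
v[7] = 17  (first piece 1, then v[6]=15)
v[8] = 20  (first piece 2, then v[6]=15)
v[9] = 22  (first piece 1, then v[8]=20)
v[10] = 25  (first piece 2, then v[8]=20)
v[11] = 27  (first piece 1, then v[10]=25)
One optimal cutting: 2 + 2 + 2 + 2 + 2 + 1 → $5 + $5 + $5 + $5 + $5 + $2 = $27.

27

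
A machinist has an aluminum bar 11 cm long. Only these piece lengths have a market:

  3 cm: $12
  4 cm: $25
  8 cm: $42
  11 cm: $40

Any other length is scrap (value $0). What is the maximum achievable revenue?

62

Build f[k] bottom-up: f[k] = max over allowed piece i of (p[i] + f[k−i]).
f[1] = 0
f[2] = 0
f[3] = 12
f[4] = 25
f[5] = 25
f[6] = 25
f[7] = 37  (first piece 3, then f[4]=25)
f[8] = 50  (first piece 4, then f[4]=25)
f[9] = 50
f[10] = 50
f[11] = 62  (first piece 3, then f[8]=50)
One optimal cutting: 4 + 4 + 3 → $62.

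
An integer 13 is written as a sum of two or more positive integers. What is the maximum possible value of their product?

Fill m[k] for k=2..13: at each k try every first piece i and multiply by the better of (k−i) uncut or m[k−i].
Small cases: m[2]=1, m[3]=2, m[4]=4, m[5]=6, m[6]=9.
m[7] = max(1·9, 2·6, 3·4, 4·3, 5·2, 6·1) = 12
m[8] = max(1·12, 2·9, 3·6, …, 6·2, 7·1) = 18
m[9] = max(1·18, 2·12, 3·9, …, 7·2, 8·1) = 27
m[10] = max(1·27, 2·18, 3·12, …, 8·2, 9·1) = 36
m[11] = max(1·36, 2·27, 3·18, …, 9·2, 10·1) = 54
m[12] = max(1·54, 2·36, 3·27, …, 10·2, 11·1) = 81
m[13] = max(1·81, 2·54, 3·36, …, 11·2, 12·1) = 108
One optimal split: 3 + 3 + 3 + 2 + 2; product 3·3·3·2·2 = 108.

108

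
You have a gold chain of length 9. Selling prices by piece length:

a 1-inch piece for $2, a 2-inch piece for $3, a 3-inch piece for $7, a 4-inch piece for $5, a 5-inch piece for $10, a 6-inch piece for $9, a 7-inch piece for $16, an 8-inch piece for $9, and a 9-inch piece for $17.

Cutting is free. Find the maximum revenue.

Let r[k] be the best obtainable value from length k. For each k, try every first piece i and keep the best of price[i] + r[k−i].
r[1] = 2
r[2] = max(2+2, 3+0) = 4
r[3] = max(2+4, 3+2, 7+0) = 7
r[4] = max(2+7, 3+4, 7+2, 5+0) = 9
r[5] = max(2+9, 3+7, 7+4, 5+2, 10+0) = 11
r[6] = max(2+11, 3+9, 7+7, 5+4, 10+2, 9+0) = 14
r[7] = max(2+14, 3+11, 7+9, …, 9+2, 16+0) = 16
r[8] = max(2+16, 3+14, 7+11, …, 16+2, 9+0) = 18
r[9] = max(2+18, 3+16, 7+14, …, 9+2, 17+0) = 21
One optimal cutting: 3 + 3 + 3 → $7 + $7 + $7 = $21.

21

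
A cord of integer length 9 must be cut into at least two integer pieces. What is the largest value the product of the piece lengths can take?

27

Define prod[k] = max over 1≤i<k of i · max(k−i, prod[k−i]); the inner max lets the remainder stay uncut if that's better.
prod[2] = 1*max(1,0) = 1*1 = 1
prod[3] = max(1*2, 2*1) = 2
prod[4] = max(1*3, 2*2, 3*1) = 4
prod[5] = max(1*4, 2*3, 3*2, 4*1) = 6
prod[6] = max(1*6, 2*4, 3*3, 4*2, 5*1) = 9
prod[7] = max(1*9, 2*6, 3*4, 4*3, 5*2, 6*1) = 12
prod[8] = max(1*12, 2*9, 3*6, …, 6*2, 7*1) = 18
prod[9] = max(1*18, 2*12, 3*9, …, 7*2, 8*1) = 27
One optimal split: 3 + 3 + 3; product 3*3*3 = 27.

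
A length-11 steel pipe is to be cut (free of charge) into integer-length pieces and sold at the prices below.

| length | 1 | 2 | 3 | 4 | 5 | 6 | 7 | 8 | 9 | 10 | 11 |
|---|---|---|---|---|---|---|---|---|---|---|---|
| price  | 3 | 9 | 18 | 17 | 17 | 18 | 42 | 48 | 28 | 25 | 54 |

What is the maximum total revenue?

66

Consider every possible first cut. v[k] is the best of p[i]+v[k−i] over all sellable i≤k.
v[1] = 3
v[2] = max(3+3, 9+0) = 9
v[3] = max(3+9, 9+3, 18+0) = 18
v[4] = max(3+18, 9+9, 18+3, 17+0) = 21
v[5] = max(3+21, 9+18, 18+9, 17+3, 17+0) = 27
v[6] = max(3+27, 9+21, 18+18, 17+9, 17+3, 18+0) = 36
v[7] = max(3+36, 9+27, 18+21, …, 18+3, 42+0) = 42
v[8] = max(3+42, 9+36, 18+27, …, 42+3, 48+0) = 48
v[9] = max(3+48, 9+42, 18+36, …, 48+3, 28+0) = 54
v[10] = max(3+54, 9+48, 18+42, …, 28+3, 25+0) = 60
v[11] = max(3+60, 9+54, 18+48, …, 25+3, 54+0) = 66
One optimal cutting: 8 + 3 → $48 + $18 = $66.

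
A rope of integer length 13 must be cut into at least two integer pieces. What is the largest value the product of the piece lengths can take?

108

Fill P[k] for k=2..13: at each k try every first piece i and multiply by the better of (k−i) uncut or P[k−i].
P[2] = 1*max(1,0) = 1*1 = 1
P[3] = 1*max(2,1) = 1*2 = 2
P[4] = 2*max(2,1) = 2*2 = 4
P[5] = 2*max(3,2) = 2*3 = 6
P[6] = 3*max(3,2) = 3*3 = 9
P[7] = 2*max(5,6) = 2*6 = 12
P[8] = 2*max(6,9) = 2*9 = 18
P[9] = 3*max(6,9) = 3*9 = 27
P[10] = 2*max(8,18) = 2*18 = 36
P[11] = 2*max(9,27) = 2*27 = 54
P[12] = 3*max(9,27) = 3*27 = 81
P[13] = 2*max(11,54) = 2*54 = 108
One optimal split: 3 + 3 + 3 + 2 + 2; product 3*3*3*2*2 = 108.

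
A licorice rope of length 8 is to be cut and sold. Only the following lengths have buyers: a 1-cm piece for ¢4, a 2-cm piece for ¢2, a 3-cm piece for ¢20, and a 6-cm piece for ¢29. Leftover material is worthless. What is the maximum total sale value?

48

Let best[k] be the best obtainable value from length k. For each k, try every first piece i and keep the best of price[i] + best[k−i].
best[1] = 4
best[2] = max(4+4, 2+0) = 8
best[3] = max(4+8, 2+4, 20+0) = 20
best[4] = max(4+20, 2+8, 20+4) = 24
best[5] = max(4+24, 2+20, 20+8) = 28
best[6] = max(4+28, 2+24, 20+20, 29+0) = 40
best[7] = max(4+40, 2+28, 20+24, 29+4) = 44
best[8] = max(4+44, 2+40, 20+28, 29+8) = 48
One optimal cutting: 3 + 3 + 1 + 1 → ¢48.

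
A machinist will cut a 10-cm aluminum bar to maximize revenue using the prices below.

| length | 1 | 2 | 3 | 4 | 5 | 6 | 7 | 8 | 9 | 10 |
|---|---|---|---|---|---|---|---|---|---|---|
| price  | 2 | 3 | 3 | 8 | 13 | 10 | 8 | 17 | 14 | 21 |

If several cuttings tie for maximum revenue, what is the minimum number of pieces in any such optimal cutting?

2

Let r[k] be the best obtainable value from length k. For each k, try every first piece i and keep the best of price[i] + r[k−i].
r[1] = 2
r[2] = 4  (first piece 1, then r[1]=2)
r[3] = 6  (first piece 1, then r[2]=4)
r[4] = 8  (first piece 1, then r[3]=6)
r[5] = 13
r[6] = 15  (first piece 1, then r[5]=13)
r[7] = 17  (first piece 1, then r[6]=15)
r[8] = 19  (first piece 1, then r[7]=17)
r[9] = 21  (first piece 1, then r[8]=19)
r[10] = 26  (first piece 5, then r[5]=13)
Maximum revenue is $26.
Now minimize piece count subject to staying optimal: for each k, pieces[k] = 1 + min over i with p[i]+r[k−i]=r[k] of pieces[k−i].
pieces[7] = 3
pieces[8] = 4
pieces[9] = 2
pieces[10] = 2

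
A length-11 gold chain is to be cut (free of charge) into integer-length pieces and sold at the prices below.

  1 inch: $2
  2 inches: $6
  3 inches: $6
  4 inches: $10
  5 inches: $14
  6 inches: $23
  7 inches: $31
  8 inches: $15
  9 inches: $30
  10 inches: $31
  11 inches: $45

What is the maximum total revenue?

45

Build v[k] bottom-up: v[k] = max over allowed piece i of (p[i] + v[k−i]).
v[1] = 2
v[2] = 6
v[3] = 8  (first piece 1, then v[2]=6)
v[4] = 12  (first piece 2, then v[2]=6)
v[5] = 14  (first piece 1, then v[4]=12)
v[6] = 23
v[7] = 31
v[8] = 33  (first piece 1, then v[7]=31)
v[9] = 37  (first piece 2, then v[7]=31)
v[10] = 39  (first piece 1, then v[9]=37)
v[11] = 45
Best is to sell the whole 11-inch piece uncut for $45.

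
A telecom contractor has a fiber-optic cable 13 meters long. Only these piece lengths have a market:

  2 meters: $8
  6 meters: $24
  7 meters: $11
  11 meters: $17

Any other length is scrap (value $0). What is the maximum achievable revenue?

Build best[k] bottom-up: best[k] = max over allowed piece i of (p[i] + best[k−i]).
best[1] = 0
best[2] = 8
best[3] = 8
best[4] = 16  (first piece 2, then best[2]=8)
best[5] = 16
best[6] = 24  (first piece 2, then best[4]=16)
best[7] = 24
best[8] = 32  (first piece 2, then best[6]=24)
best[9] = 32
best[10] = 40  (first piece 2, then best[8]=32)
best[11] = 40
best[12] = 48  (first piece 2, then best[10]=40)
best[13] = 48
One optimal cutting: pieces 2 + 2 + 2 + 2 + 2 + 2 with 1 meter of scrap → $48.

48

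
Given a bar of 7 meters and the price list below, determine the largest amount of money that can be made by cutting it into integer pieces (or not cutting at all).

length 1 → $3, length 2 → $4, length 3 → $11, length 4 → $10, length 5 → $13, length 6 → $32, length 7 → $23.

Consider every possible first cut. R[k] is the best of p[i]+R[k−i] over all sellable i≤k.
R[1] = 3
R[2] = 6  (first piece 1, then R[1]=3)
R[3] = 11
R[4] = 14  (first piece 1, then R[3]=11)
R[5] = 17  (first piece 1, then R[4]=14)
R[6] = 32
R[7] = 35  (first piece 1, then R[6]=32)
One optimal cutting: 6 + 1 → $32 + $3 = $35.

35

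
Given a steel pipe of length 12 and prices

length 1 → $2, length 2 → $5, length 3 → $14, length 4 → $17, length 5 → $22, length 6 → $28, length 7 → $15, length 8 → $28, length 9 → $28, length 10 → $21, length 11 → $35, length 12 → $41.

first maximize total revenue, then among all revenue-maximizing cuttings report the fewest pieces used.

Consider every possible first cut. r[k] is the best of p[i]+r[k−i] over all sellable i≤k.
r[1] = 2
r[2] = 5
r[3] = 14
r[4] = 17
r[5] = 22
r[6] = 28  (first piece 3, then r[3]=14)
r[7] = 31  (first piece 3, then r[4]=17)
r[8] = 36  (first piece 3, then r[5]=22)
r[9] = 42  (first piece 3, then r[6]=28)
r[10] = 45  (first piece 3, then r[7]=31)
r[11] = 50  (first piece 3, then r[8]=36)
r[12] = 56  (first piece 3, then r[9]=42)
Maximum revenue is $56.
Now minimize piece count subject to staying optimal: for each k, pieces[k] = 1 + min over i with p[i]+r[k−i]=r[k] of pieces[k−i].
pieces[9] = 2
pieces[10] = 2
pieces[11] = 2
pieces[12] = 2

2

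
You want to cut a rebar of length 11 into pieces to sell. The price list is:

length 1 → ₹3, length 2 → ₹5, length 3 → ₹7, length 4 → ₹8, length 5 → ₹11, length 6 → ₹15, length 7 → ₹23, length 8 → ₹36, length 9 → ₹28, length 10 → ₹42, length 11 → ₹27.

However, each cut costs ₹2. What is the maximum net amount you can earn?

Let r[k] be the best obtainable value from length k. For each k, try every first piece i and keep the best of price[i] + r[k−i] minus the 2 cut fee when i<k.
r[1] = 3
r[2] = max(3+3-2, 5+0) = 5
r[3] = max(3+5-2, 5+3-2, 7+0) = 7
r[4] = max(3+7-2, 5+5-2, 7+3-2, 8+0) = 8
r[5] = max(3+8-2, 5+7-2, 7+5-2, 8+3-2, 11+0) = 11
r[6] = max(3+11-2, 5+8-2, 7+7-2, 8+5-2, 11+3-2, 15+0) = 15
r[7] = max(3+15-2, 5+11-2, 7+8-2, …, 15+3-2, 23+0) = 23
r[8] = max(3+23-2, 5+15-2, 7+11-2, …, 23+3-2, 36+0) = 36
r[9] = max(3+36-2, 5+23-2, 7+15-2, …, 36+3-2, 28+0) = 37
r[10] = max(3+37-2, 5+36-2, 7+23-2, …, 28+3-2, 42+0) = 42
r[11] = max(3+42-2, 5+37-2, 7+36-2, …, 42+3-2, 27+0) = 43
One optimal plan: pieces 10 + 1 (1 cut) → ₹45 − ₹2 = ₹43.

43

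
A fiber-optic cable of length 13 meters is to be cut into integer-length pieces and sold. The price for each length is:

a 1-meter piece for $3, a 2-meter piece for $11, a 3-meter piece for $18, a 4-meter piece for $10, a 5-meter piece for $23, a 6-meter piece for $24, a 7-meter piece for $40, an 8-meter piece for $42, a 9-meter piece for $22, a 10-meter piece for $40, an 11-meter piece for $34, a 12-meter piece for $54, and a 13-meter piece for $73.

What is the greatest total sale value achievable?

Consider every possible first cut. R[k] is the best of p[i]+R[k−i] over all sellable i≤k.
R[1] = 3
R[2] = max(3+3, 11+0) = 11
R[3] = max(3+11, 11+3, 18+0) = 18
R[4] = max(3+18, 11+11, 18+3, 10+0) = 22
R[5] = max(3+22, 11+18, 18+11, 10+3, 23+0) = 29
R[6] = max(3+29, 11+22, 18+18, 10+11, 23+3, 24+0) = 36
R[7] = max(3+36, 11+29, 18+22, …, 24+3, 40+0) = 40
R[8] = max(3+40, 11+36, 18+29, …, 40+3, 42+0) = 47
R[9] = max(3+47, 11+40, 18+36, …, 42+3, 22+0) = 54
R[10] = max(3+54, 11+47, 18+40, …, 22+3, 40+0) = 58
R[11] = max(3+58, 11+54, 18+47, …, 40+3, 34+0) = 65
R[12] = max(3+65, 11+58, 18+54, …, 34+3, 54+0) = 72
R[13] = max(3+72, 11+65, 18+58, …, 54+3, 73+0) = 76
One optimal cutting: 3 + 3 + 3 + 2 + 2 → $18 + $18 + $18 + $11 + $11 = $76.

76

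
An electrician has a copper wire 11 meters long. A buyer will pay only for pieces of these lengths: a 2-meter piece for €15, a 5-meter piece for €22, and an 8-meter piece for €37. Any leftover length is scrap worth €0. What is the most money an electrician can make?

Consider every possible first cut. r[k] is the best of p[i]+r[k−i] over all sellable i≤k.
r[1] = 0
r[2] = 15
r[3] = 15
r[4] = 30  (first piece 2, then r[2]=15)
r[5] = max(15+15, 22+0) = 30
r[6] = max(15+30, 22+0) = 45
r[7] = max(15+30, 22+15) = 45
r[8] = max(15+45, 22+15, 37+0) = 60
r[9] = max(15+45, 22+30, 37+0) = 60
r[10] = max(15+60, 22+30, 37+15) = 75
r[11] = max(15+60, 22+45, 37+15) = 75
One optimal cutting: pieces 2 + 2 + 2 + 2 + 2 with 1 meter of scrap → €75.

75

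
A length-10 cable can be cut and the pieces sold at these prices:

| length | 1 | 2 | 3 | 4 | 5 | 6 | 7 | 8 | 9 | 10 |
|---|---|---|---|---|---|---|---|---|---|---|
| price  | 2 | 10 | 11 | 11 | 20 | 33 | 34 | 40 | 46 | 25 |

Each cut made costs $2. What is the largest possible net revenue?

Build v[k] bottom-up: v[k] = max over allowed piece i of (p[i] + v[k−i]) − 2 per cut.
v[1] = 2
v[2] = max(2+2-2, 10+0) = 10
v[3] = max(2+10-2, 10+2-2, 11+0) = 11
v[4] = max(2+11-2, 10+10-2, 11+2-2, 11+0) = 18
v[5] = max(2+18-2, 10+11-2, 11+10-2, 11+2-2, 20+0) = 20
v[6] = max(2+20-2, 10+18-2, 11+11-2, 11+10-2, 20+2-2, 33+0) = 33
v[7] = max(2+33-2, 10+20-2, 11+18-2, …, 33+2-2, 34+0) = 34
v[8] = max(2+34-2, 10+33-2, 11+20-2, …, 34+2-2, 40+0) = 41
v[9] = max(2+41-2, 10+34-2, 11+33-2, …, 40+2-2, 46+0) = 46
v[10] = max(2+46-2, 10+41-2, 11+34-2, …, 46+2-2, 25+0) = 49
One optimal plan: pieces 6 + 2 + 2 (2 cuts) → $53 − $4 = $49.

49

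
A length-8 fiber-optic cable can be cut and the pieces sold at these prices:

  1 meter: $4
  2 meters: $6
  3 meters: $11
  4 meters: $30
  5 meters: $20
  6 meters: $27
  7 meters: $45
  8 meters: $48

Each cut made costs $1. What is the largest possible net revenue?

Let v[k] be the best obtainable value from length k. For each k, try every first piece i and keep the best of price[i] + v[k−i] minus the 1 cut fee when i<k.
v[1] = 4
v[2] = max(4+4-1, 6+0) = 7
v[3] = max(4+7-1, 6+4-1, 11+0) = 11
v[4] = max(4+11-1, 6+7-1, 11+4-1, 30+0) = 30
v[5] = max(4+30-1, 6+11-1, 11+7-1, 30+4-1, 20+0) = 33
v[6] = max(4+33-1, 6+30-1, 11+11-1, 30+7-1, 20+4-1, 27+0) = 36
v[7] = max(4+36-1, 6+33-1, 11+30-1, …, 27+4-1, 45+0) = 45
v[8] = max(4+45-1, 6+36-1, 11+33-1, …, 45+4-1, 48+0) = 59
One optimal plan: pieces 4 + 4 (1 cut) → $60 − $1 = $59.

59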